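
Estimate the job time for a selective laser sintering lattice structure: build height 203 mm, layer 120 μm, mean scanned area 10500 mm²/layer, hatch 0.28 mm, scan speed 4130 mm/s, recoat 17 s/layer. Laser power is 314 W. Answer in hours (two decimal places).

Number of layers: 203 / 0.12 → 1692 (rounded up).
Hatch length per layer = 10500 / 0.28 = 37500 mm.
Laser time per layer: 37500 / 4130 → 9.0799 s.
Time per layer: 9.0799 + 17 → 26.0799 s.
Total: 1692 × 26.0799 s = 44127.1908 s → 12.26 hours.

12.26 hours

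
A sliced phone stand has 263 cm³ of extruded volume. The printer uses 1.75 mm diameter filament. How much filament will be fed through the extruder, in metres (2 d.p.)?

109.34 m

A = π r² = π × 0.875² = 2.4053 mm².
L = 263000 mm³ / 2.4053 mm² = 109341.87 mm, i.e. 109.34 m.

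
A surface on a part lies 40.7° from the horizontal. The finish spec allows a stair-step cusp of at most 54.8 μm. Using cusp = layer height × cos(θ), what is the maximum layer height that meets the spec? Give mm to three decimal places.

0.072 mm

cos(40.7°) = 0.7581; t_max = 0.0548/0.7581 = 0.072 mm.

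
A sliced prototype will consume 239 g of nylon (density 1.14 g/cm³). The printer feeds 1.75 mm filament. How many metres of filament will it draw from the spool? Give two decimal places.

Volume = 239 g / 1.14 g·cm⁻³ = 209.6491 cm³ = 209649.1 mm³.
A = π r² = π × 0.875² = 2.4053 mm².
Length = 209649.1 / 2.4053 = 87161.31 mm = 87.16 m.

87.16 m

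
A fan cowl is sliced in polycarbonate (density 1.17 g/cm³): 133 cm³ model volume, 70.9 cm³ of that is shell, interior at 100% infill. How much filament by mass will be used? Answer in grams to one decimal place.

Volume inside the shell = 133 − 70.9 = 62.1 cm³.
Deposited infill: 1.00 × 62.1 → 62.1 cm³.
Total extruded = 70.9 + 62.1 = 133 cm³.
Mass: 133 × 1.17 → 155.61 g.

155.6 g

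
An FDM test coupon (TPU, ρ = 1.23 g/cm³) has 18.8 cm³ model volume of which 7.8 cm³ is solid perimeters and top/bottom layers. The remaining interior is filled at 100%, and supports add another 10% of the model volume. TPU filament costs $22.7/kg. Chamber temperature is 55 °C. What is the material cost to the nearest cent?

$0.58

Interior volume = 18.8 − 7.8 = 11 cm³.
Deposited infill = 1.00 × 11, so 11 cm³.
Support: 0.10 × 18.8 → 1.88 cm³.
Total extruded = 7.8 + 11 + 1.88, so 20.68 cm³.
Mass: 20.68 × 1.23 → 25.4364 g.
At $22.7/kg: 25.4364/1000 × 22.7 = $0.58.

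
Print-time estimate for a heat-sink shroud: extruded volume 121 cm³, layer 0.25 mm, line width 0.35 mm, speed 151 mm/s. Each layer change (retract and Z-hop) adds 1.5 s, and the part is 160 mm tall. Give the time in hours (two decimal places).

Extrusion cross-section: 0.25 × 0.35 → 0.0875 mm².
Path length: 121000 mm³ / 0.0875 mm² → 1382857.1 mm.
Time extruding: 1382857.1 / 151 → 9158 s.
Number of layers: 160 / 0.25 → 640 (rounded up).
Z-hop total = 640 × 1.5 = 960 s.
Altogether 9158 + 960 = 10118 s, i.e. 2.81 hours.

2.81 hours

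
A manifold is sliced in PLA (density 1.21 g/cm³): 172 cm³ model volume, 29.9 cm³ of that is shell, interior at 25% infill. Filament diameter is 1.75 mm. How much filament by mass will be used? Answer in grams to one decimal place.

79.2 g

Volume inside the shell: 172 − 29.9 → 142.1 cm³.
Deposited infill = 0.25 × 142.1, so 35.525 cm³.
Total printed volume: 29.9 + 35.525 → 65.425 cm³.
Mass = 65.425 × 1.21 = 79.16425 g.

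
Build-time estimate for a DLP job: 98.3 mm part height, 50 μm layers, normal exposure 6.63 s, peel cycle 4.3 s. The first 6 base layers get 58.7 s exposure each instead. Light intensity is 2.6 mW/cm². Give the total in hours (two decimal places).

6.06 hours

Number of layers: 98.3 / 0.05 → 1966 (rounded up).
Bottom layers: 6 × (58.7 + 4.3) → 378 s.
Normal layers = 1960 × (6.63 + 4.3) = 21422.8 s.
Total = 378 + 21422.8 = 21800.8 s = 6.06 hours.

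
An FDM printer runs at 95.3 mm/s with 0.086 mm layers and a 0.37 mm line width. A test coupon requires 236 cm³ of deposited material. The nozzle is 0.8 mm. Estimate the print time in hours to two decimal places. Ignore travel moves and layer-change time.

21.62 hours

Extrusion cross-section = 0.086 × 0.37 = 0.03182 mm².
Total extruded path = 236000/0.03182 = 7416719 mm.
Time extruding = 7416719 / 95.3, so 77825 s.
77825 s = 21.62 hours.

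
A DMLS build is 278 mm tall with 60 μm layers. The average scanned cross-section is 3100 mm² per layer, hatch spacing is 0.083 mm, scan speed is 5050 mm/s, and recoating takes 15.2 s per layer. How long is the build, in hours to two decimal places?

29.09 hours

Layers = ⌈278/0.06⌉ = 4634.
Scan path per layer = 3100 / 0.083, so 37349.4 mm.
Scan time per layer = 37349.4 / 5050 = 7.3959 s.
Layer cycle = 7.3959 + 15.2 = 22.5959 s.
Total: 4634 × 22.5959 s = 104709.4006 s → 29.09 hours.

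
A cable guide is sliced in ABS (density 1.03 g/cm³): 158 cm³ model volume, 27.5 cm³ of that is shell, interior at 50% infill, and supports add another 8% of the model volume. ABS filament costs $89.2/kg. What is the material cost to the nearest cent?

$9.68

Interior volume = 158 − 27.5 = 130.5 cm³.
Deposited infill: 0.50 × 130.5 → 65.25 cm³.
Support = 0.08 × 158, so 12.64 cm³.
Deposited volume = 27.5 + 65.25 + 12.64, so 105.39 cm³.
Mass = 105.39 × 1.03 = 108.5517 g.
At $89.2/kg: 108.5517/1000 × 89.2 = $9.68.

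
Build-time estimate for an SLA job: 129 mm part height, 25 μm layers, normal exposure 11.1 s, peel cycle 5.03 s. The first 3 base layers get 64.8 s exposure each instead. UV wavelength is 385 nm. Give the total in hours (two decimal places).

23.16 hours

Layer count = ceil(129 / 0.025) = 5160.
Bottom layers = 3 × (64.8 + 5.03), so 209.49 s.
Regular layers: 5157 × (11.1 + 5.03) → 83182.41 s.
Sum: 209.49 + 83182.41 = 83391.9 s → 23.16 hours.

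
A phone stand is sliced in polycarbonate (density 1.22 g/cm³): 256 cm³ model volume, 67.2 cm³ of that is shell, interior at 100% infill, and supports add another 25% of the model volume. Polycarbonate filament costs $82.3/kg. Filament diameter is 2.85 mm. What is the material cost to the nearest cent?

$32.13

Infill region = 256 − 67.2, so 188.8 cm³.
Deposited infill: 1.00 × 188.8 → 188.8 cm³.
Support = 0.25 × 256, so 64 cm³.
Deposited volume = 67.2 + 188.8 + 64, so 320 cm³.
Mass = 320 × 1.22 = 390.4 g.
At $82.3/kg: 390.4/1000 × 82.3 = $32.13.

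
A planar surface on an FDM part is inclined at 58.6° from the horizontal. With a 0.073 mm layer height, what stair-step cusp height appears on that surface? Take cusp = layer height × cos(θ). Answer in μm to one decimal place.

38.0 μm

Cusp = layer height × cos(58.6°) = 0.073 × 0.5210 = 0.038033 mm = 38.0 μm.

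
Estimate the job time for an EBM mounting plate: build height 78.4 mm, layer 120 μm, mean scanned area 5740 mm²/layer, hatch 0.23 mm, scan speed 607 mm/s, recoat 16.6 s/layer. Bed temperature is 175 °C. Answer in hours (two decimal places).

10.48 hours

Layers = ⌈78.4/0.12⌉ = 654.
Scan path per layer: 5740 / 0.23 → 24956.5 mm.
Scan time per layer = 24956.5 / 607, so 41.1145 s.
Time per layer: 41.1145 + 16.6 → 57.7145 s.
Build time = 654 × 57.7145 = 37745.283 s = 10.48 hours.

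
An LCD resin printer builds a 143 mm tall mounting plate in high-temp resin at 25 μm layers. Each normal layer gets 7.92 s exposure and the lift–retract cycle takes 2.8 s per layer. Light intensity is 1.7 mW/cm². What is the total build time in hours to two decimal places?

Layer count = ceil(143 / 0.025) = 5720.
Cycle time = 7.92 + 2.8, so 10.72 s.
Total = 5720 × 10.72 = 61318.4 s = 17.03 hours.

17.03 hours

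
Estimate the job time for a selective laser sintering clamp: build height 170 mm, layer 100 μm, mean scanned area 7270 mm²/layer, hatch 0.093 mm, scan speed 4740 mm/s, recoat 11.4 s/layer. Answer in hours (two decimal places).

13.17 hours

Layers = ⌈170/0.1⌉ = 1700.
Hatch length per layer = 7270 / 0.093, so 78172 mm.
Laser time per layer: 78172 / 4740 → 16.492 s.
Per-layer time = 16.492 + 11.4, so 27.892 s.
Build time = 1700 × 27.892 = 47416.4 s = 13.17 hours.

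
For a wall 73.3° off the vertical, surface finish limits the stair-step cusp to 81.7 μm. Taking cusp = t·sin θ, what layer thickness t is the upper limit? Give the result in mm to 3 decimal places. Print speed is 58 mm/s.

0.085 mm

Layer height = cusp / sin(73.3°) = 0.0817 / 0.9578 = 0.085 mm.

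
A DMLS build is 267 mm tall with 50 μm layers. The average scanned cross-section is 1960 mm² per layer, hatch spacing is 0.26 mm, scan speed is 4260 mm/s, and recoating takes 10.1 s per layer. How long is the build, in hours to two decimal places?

Number of layers: 267 / 0.05 → 5340 (rounded up).
Per-layer scan distance = 1960 / 0.26, so 7538.5 mm.
Laser time per layer = 7538.5 / 4260, so 1.7696 s.
Time per layer = 1.7696 + 10.1, so 11.8696 s.
5340 layers × 11.8696 s/layer = 63383.664 s, i.e. 17.61 hours.

17.61 hours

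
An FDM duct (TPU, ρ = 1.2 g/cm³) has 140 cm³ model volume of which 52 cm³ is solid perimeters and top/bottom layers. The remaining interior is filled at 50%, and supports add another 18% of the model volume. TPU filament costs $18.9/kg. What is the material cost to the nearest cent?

Interior volume = 140 − 52, so 88 cm³.
Infill volume = 0.50 × 88, so 44 cm³.
Support = 0.18 × 140, so 25.2 cm³.
Deposited volume: 52 + 44 + 25.2 → 121.2 cm³.
Mass = 121.2 × 1.2 = 145.44 g.
At $18.9/kg: 145.44/1000 × 18.9 = $2.75.

$2.75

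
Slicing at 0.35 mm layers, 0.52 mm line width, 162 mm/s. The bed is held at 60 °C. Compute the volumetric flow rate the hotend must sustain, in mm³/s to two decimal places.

A: 0.35 × 0.52 → 0.182 mm².
Volumetric flow = 162 × 0.182 = 29.48 mm³/s.

29.48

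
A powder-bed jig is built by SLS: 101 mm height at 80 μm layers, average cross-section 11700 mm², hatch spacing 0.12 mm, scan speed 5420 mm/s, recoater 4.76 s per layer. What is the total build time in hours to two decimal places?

7.98 hours

Layer count = ceil(101 / 0.08) = 1263.
Hatch length per layer = 11700 / 0.12 = 97500 mm.
Per-layer scan time = 97500 / 5420 = 17.9889 s.
Time per layer = 17.9889 + 4.76, so 22.7489 s.
Build time = 1263 × 22.7489 = 28731.8607 s = 7.98 hours.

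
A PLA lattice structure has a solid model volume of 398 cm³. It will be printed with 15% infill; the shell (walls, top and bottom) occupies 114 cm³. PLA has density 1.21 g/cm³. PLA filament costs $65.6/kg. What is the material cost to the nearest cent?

Volume inside the shell = 398 − 114 = 284 cm³.
Deposited infill: 0.15 × 284 → 42.6 cm³.
Total extruded = 114 + 42.6, so 156.6 cm³.
Mass = 156.6 × 1.21 = 189.486 g.
At $65.6/kg: 189.486/1000 × 65.6 = $12.43.

$12.43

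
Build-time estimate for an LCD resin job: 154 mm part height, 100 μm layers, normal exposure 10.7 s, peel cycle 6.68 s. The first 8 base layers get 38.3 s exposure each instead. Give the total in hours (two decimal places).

Layers = ⌈154/0.1⌉ = 1540.
Burn-in layers: 8 × (38.3 + 6.68) → 359.84 s.
Regular layers = 1532 × (10.7 + 6.68) = 26626.16 s.
Sum: 359.84 + 26626.16 = 26986 s → 7.50 hours.

7.50 hours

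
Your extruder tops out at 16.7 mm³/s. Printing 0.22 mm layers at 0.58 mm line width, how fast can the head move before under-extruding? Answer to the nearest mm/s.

131 mm/s

Extrusion cross-section = 0.22 × 0.58 = 0.1276 mm².
v_max = Q/A = 16.7/0.1276 = 130.88 mm/s → 131 mm/s.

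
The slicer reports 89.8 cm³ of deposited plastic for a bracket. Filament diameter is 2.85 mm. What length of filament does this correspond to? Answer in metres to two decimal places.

Cross-section of 2.85 mm filament: π·(2.85/2)² = 6.3794 mm².
L = 89800 mm³ / 6.3794 mm² = 14076.56 mm, i.e. 14.08 m.

14.08 m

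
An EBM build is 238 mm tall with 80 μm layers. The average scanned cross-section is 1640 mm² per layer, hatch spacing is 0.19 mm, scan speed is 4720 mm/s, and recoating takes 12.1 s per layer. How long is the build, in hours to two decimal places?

Number of layers: 238 / 0.08 → 2975 (rounded up).
Hatch length per layer = 1640 / 0.19, so 8631.6 mm.
Beam time per layer = 8631.6 / 4720, so 1.8287 s.
Per-layer time = 1.8287 + 12.1 = 13.9287 s.
Build time = 2975 × 13.9287 = 41437.8825 s = 11.51 hours.

11.51 hours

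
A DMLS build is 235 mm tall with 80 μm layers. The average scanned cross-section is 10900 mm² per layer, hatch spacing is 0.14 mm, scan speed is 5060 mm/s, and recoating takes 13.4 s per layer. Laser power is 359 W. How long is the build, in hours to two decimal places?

23.49 hours

Layers = ⌈235/0.08⌉ = 2938.
Hatch length per layer = 10900 / 0.14 = 77857.1 mm.
Laser time per layer = 77857.1 / 5060 = 15.3868 s.
Layer cycle: 15.3868 + 13.4 → 28.7868 s.
2938 layers × 28.7868 s/layer = 84575.6184 s, i.e. 23.49 hours.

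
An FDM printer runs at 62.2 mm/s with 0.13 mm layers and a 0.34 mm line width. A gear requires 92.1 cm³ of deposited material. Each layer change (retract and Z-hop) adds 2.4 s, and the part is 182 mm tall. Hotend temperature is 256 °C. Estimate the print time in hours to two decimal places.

10.24 hours

Bead cross-section = 0.13 × 0.34, so 0.0442 mm².
Toolpath length = 92.1 cm³ / 0.0442 mm² = 92100 / 0.0442 = 2083710.4 mm.
Time extruding: 2083710.4 / 62.2 → 33500.2 s.
Layers = ⌈182/0.13⌉ = 1400.
Non-print overhead: 1400 × 2.4 → 3360 s.
Total = 33500.2 + 3360 = 36860.2 s = 10.24 hours.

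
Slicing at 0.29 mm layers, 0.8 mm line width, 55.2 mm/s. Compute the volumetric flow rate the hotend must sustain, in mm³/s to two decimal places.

Bead cross-section = 0.29 × 0.8 = 0.232 mm².
Volumetric flow = 55.2 × 0.232 = 12.81 mm³/s.

12.81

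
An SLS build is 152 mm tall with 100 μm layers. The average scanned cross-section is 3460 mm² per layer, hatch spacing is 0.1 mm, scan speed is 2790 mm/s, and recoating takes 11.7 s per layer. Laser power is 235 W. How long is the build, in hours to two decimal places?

10.18 hours

Layer count = ceil(152 / 0.1) = 1520.
Scan path per layer: 3460 / 0.1 → 34600 mm.
Laser time per layer: 34600 / 2790 → 12.4014 s.
Per-layer time = 12.4014 + 11.7, so 24.1014 s.
Total: 1520 × 24.1014 s = 36634.128 s → 10.18 hours.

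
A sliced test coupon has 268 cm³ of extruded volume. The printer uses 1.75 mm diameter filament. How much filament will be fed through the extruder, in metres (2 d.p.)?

111.42 m

A = π r² = π × 0.875² = 2.4053 mm².
Length = 268 cm³ / 2.4053 mm² = 268000 / 2.4053 = 111420.61 mm = 111.42 m.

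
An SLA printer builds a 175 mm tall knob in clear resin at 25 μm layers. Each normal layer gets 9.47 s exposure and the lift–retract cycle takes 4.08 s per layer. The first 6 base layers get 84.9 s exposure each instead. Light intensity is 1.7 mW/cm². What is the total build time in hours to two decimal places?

26.47 hours

Layers = ⌈175/0.025⌉ = 7000.
Bottom layers = 6 × (84.9 + 4.08) = 533.88 s.
Regular layers = 6994 × (9.47 + 4.08) = 94768.7 s.
Total = 533.88 + 94768.7 = 95302.58 s = 26.47 hours.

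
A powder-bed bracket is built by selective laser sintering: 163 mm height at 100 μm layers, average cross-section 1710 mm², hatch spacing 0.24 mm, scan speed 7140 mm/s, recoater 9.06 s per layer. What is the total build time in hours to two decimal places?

4.55 hours

Layer count = ceil(163 / 0.1) = 1630.
Hatch length per layer = 1710 / 0.24, so 7125 mm.
Scan time per layer: 7125 / 7140 → 0.9979 s.
Per-layer time = 0.9979 + 9.06, so 10.0579 s.
1630 layers × 10.0579 s/layer = 16394.377 s, i.e. 4.55 hours.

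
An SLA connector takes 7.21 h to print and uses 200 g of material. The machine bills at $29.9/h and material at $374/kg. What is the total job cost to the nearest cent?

Machine-time cost = 29.9 × 7.21 = $215.579.
Material charge = 374 × 200/1000 = $74.80.
Job cost: 215.579 + 74.80 = 290.379 ≈ $290.38.

$290.38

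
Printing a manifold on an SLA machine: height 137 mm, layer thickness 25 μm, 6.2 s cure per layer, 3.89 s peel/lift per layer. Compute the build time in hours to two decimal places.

Layer count = ceil(137 / 0.025) = 5480.
Per-layer time = 6.2 + 3.89 = 10.09 s.
Build time: 5480 × 10.09 s = 55293.2 s, i.e. 15.36 hours.

15.36 hours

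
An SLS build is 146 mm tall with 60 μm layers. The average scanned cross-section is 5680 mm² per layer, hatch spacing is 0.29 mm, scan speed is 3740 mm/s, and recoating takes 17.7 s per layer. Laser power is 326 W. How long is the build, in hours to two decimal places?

15.51 hours

Layers = ⌈146/0.06⌉ = 2434.
Hatch length per layer = 5680 / 0.29 = 19586.2 mm.
Laser time per layer = 19586.2 / 3740 = 5.237 s.
Time per layer: 5.237 + 17.7 → 22.937 s.
Build time = 2434 × 22.937 = 55828.658 s = 15.51 hours.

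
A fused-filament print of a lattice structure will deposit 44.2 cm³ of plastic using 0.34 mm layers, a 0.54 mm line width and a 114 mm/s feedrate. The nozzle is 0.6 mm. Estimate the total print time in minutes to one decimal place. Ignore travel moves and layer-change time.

Extrusion cross-section = 0.34 × 0.54, so 0.1836 mm².
Total extruded path = 44200/0.1836 = 240740.7 mm.
Extrusion time = 240740.7 / 114, so 2111.8 s.
That's 2111.8 s → 35.2 minutes.

35.2 minutes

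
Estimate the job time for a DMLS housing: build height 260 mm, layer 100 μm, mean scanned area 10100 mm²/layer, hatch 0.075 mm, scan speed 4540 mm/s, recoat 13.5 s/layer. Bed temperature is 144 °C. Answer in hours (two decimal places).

31.17 hours

Number of layers: 260 / 0.1 → 2600 (rounded up).
Hatch length per layer = 10100 / 0.075 = 134666.7 mm.
Scan time per layer = 134666.7 / 4540, so 29.6623 s.
Time per layer: 29.6623 + 13.5 → 43.1623 s.
2600 layers × 43.1623 s/layer = 112221.98 s, i.e. 31.17 hours.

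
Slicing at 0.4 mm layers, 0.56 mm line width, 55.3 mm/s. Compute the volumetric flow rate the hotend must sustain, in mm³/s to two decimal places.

Bead cross-section = 0.4 × 0.56 = 0.224 mm².
Q = v·A = 55.3 × 0.224 = 12.39 mm³/s.

12.39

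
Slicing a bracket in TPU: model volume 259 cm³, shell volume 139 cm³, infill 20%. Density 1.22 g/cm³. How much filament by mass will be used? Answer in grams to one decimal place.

Volume inside the shell: 259 − 139 → 120 cm³.
Deposited infill = 0.20 × 120, so 24 cm³.
Deposited volume = 139 + 24, so 163 cm³.
Mass = 163 × 1.22 = 198.86 g.

198.9 g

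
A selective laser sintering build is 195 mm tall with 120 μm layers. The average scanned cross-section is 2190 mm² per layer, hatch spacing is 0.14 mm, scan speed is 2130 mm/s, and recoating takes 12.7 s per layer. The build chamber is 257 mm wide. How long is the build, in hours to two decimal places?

Layer count = ceil(195 / 0.12) = 1625.
Per-layer scan distance = 2190 / 0.14, so 15642.9 mm.
Laser time per layer = 15642.9 / 2130 = 7.3441 s.
Time per layer = 7.3441 + 12.7, so 20.0441 s.
1625 layers × 20.0441 s/layer = 32571.6625 s, i.e. 9.05 hours.

9.05 hours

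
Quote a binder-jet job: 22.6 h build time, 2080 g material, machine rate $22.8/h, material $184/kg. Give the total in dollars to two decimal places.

$898.00

Machine-time cost = 22.8 × 22.6, so $515.28.
Feedstock cost: 184 × 2080/1000 → $382.72.
Job cost: 515.28 + 382.72 = $898.00.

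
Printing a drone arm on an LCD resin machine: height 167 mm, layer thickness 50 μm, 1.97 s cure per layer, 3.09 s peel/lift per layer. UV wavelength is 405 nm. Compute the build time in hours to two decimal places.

4.69 hours

Number of layers: 167 / 0.05 → 3340 (rounded up).
Cycle time = 1.97 + 3.09 = 5.06 s.
Total = 3340 × 5.06 = 16900.4 s = 4.69 hours.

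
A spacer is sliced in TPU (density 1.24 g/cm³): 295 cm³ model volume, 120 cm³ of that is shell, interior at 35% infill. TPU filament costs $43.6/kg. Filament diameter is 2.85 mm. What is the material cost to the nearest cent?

Interior volume = 295 − 120, so 175 cm³.
Infill deposited = 0.35 × 175 = 61.25 cm³.
Deposited volume = 120 + 61.25, so 181.25 cm³.
Mass = 181.25 × 1.24, so 224.75 g.
Cost = 224.75 g / 1000 × $43.6/kg = $9.80.

$9.80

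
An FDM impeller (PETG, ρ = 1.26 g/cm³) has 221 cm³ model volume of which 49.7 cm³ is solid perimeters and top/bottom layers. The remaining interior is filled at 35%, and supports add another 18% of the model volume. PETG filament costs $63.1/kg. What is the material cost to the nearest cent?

$11.88

Interior volume = 221 − 49.7 = 171.3 cm³.
Deposited infill = 0.35 × 171.3 = 59.955 cm³.
Support = 0.18 × 221, so 39.78 cm³.
Total extruded = 49.7 + 59.955 + 39.78, so 149.435 cm³.
Mass = 149.435 × 1.26, so 188.2881 g.
At $63.1/kg: 188.2881/1000 × 63.1 = $11.88.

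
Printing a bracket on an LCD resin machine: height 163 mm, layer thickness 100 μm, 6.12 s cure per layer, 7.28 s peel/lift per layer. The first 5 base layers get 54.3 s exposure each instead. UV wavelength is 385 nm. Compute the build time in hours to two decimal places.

6.13 hours

Layer count = ceil(163 / 0.1) = 1630.
Base layers = 5 × (54.3 + 7.28) = 307.9 s.
Remaining layers: 1625 × (6.12 + 7.28) → 21775 s.
Sum: 307.9 + 21775 = 22082.9 s → 6.13 hours.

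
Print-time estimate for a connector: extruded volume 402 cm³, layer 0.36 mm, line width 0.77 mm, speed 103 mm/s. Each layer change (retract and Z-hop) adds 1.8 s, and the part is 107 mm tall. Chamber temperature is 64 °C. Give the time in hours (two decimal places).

Line area = 0.36 × 0.77 = 0.2772 mm².
Toolpath length = 402 cm³ / 0.2772 mm² = 402000 / 0.2772 = 1450216.5 mm.
Time extruding: 1450216.5 / 103 → 14079.8 s.
Layers = ⌈107/0.36⌉ = 298.
Z-hop total = 298 × 1.8, so 536.4 s.
Total = 14079.8 + 536.4 = 14616.2 s = 4.06 hours.

4.06 hours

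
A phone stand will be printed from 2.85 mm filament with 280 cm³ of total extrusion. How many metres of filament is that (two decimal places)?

Filament cross-section = π × (2.85/2)² = 6.3794 mm².
L = 280000 mm³ / 6.3794 mm² = 43891.28 mm, i.e. 43.89 m.

43.89 m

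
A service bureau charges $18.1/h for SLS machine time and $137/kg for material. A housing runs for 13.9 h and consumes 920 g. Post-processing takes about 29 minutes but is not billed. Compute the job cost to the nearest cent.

Machine cost = 18.1 × 13.9, so $251.59.
Feedstock cost = 137 × 920/1000 = $126.04.
Total = 251.59 + 126.04 = $377.63.

$377.63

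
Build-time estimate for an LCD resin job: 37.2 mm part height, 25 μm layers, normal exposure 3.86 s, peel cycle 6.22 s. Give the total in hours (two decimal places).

4.17 hours

Layer count = ceil(37.2 / 0.025) = 1488.
Each layer takes = 3.86 + 6.22, so 10.08 s.
Total = 1488 × 10.08 = 14999.04 s = 4.17 hours.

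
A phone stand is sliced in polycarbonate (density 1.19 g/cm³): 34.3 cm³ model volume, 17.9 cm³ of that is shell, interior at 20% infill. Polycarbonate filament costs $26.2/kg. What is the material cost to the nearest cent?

$0.66

Interior volume = 34.3 − 17.9, so 16.4 cm³.
Infill deposited = 0.20 × 16.4 = 3.28 cm³.
Deposited volume = 17.9 + 3.28 = 21.18 cm³.
Mass = 21.18 × 1.19, so 25.2042 g.
At $26.2/kg: 25.2042/1000 × 26.2 = $0.66.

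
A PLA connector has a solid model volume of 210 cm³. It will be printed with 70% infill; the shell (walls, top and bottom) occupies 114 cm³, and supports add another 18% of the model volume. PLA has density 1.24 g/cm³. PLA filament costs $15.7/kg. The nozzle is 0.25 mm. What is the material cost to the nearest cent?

Infill region = 210 − 114, so 96 cm³.
Deposited infill = 0.70 × 96 = 67.2 cm³.
Support = 0.18 × 210 = 37.8 cm³.
Total printed volume: 114 + 67.2 + 37.8 → 219 cm³.
Mass = 219 × 1.24 = 271.56 g.
At $15.7/kg: 271.56/1000 × 15.7 = $4.26.

$4.26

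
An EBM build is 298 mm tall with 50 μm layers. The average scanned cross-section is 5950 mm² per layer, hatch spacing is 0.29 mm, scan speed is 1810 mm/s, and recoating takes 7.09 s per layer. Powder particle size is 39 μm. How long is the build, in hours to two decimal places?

30.50 hours

Layer count = ceil(298 / 0.05) = 5960.
Scan path per layer = 5950 / 0.29, so 20517.2 mm.
Beam time per layer = 20517.2 / 1810 = 11.3355 s.
Per-layer time = 11.3355 + 7.09 = 18.4255 s.
Build time = 5960 × 18.4255 = 109815.98 s = 30.50 hours.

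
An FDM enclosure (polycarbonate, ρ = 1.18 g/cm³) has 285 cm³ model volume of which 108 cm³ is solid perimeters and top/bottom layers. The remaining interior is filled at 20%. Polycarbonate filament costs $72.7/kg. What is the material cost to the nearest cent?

Interior volume = 285 − 108, so 177 cm³.
Infill deposited = 0.20 × 177, so 35.4 cm³.
Deposited volume = 108 + 35.4, so 143.4 cm³.
Mass = 143.4 × 1.18 = 169.212 g.
At $72.7/kg: 169.212/1000 × 72.7 = $12.30.

$12.30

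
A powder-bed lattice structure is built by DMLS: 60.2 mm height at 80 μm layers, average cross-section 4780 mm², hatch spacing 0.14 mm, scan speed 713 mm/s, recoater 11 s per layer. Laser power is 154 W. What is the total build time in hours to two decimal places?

12.32 hours

Number of layers: 60.2 / 0.08 → 753 (rounded up).
Hatch length per layer: 4780 / 0.14 → 34142.9 mm.
Laser time per layer: 34142.9 / 713 → 47.8863 s.
Layer cycle = 47.8863 + 11 = 58.8863 s.
Build time = 753 × 58.8863 = 44341.3839 s = 12.32 hours.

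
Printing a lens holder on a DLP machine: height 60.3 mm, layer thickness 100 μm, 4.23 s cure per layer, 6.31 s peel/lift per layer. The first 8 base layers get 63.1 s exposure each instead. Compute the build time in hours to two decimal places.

Layers = ⌈60.3/0.1⌉ = 603.
Base layers = 8 × (63.1 + 6.31), so 555.28 s.
Remaining layers: 595 × (4.23 + 6.31) → 6271.3 s.
Sum: 555.28 + 6271.3 = 6826.58 s → 1.90 hours.

1.90 hours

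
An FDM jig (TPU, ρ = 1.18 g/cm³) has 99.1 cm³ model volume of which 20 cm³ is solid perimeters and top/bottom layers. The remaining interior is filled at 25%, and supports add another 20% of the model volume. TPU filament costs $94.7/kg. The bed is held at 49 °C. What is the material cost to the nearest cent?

$6.66

Interior volume: 99.1 − 20 → 79.1 cm³.
Infill deposited = 0.25 × 79.1, so 19.775 cm³.
Support = 0.20 × 99.1 = 19.82 cm³.
Deposited volume: 20 + 19.775 + 19.82 → 59.595 cm³.
Mass: 59.595 × 1.18 → 70.3221 g.
Cost = 70.3221 g / 1000 × $94.7/kg = $6.66.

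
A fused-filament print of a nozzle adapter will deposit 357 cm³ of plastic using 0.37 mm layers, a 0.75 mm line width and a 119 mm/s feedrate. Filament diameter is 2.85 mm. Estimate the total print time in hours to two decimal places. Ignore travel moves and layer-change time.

3.00 hours

Bead cross-section: 0.37 × 0.75 → 0.2775 mm².
Path length: 357000 mm³ / 0.2775 mm² → 1286486.5 mm.
Print-move time: 1286486.5 / 119 → 10810.8 s.
Converting: 10810.8 s = 3.00 hours.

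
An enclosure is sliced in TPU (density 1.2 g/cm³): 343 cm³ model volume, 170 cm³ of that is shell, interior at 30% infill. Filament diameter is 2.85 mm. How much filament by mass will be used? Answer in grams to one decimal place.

266.3 g

Infill region = 343 − 170, so 173 cm³.
Deposited infill = 0.30 × 173 = 51.9 cm³.
Total extruded: 170 + 51.9 → 221.9 cm³.
Mass: 221.9 × 1.2 → 266.28 g.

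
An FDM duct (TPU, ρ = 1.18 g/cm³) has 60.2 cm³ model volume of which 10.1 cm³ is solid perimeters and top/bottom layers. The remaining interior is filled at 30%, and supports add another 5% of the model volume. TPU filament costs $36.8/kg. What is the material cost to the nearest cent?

Volume inside the shell = 60.2 − 10.1, so 50.1 cm³.
Infill deposited = 0.30 × 50.1 = 15.03 cm³.
Support: 0.05 × 60.2 → 3.01 cm³.
Total printed volume = 10.1 + 15.03 + 3.01 = 28.14 cm³.
Mass = 28.14 × 1.18 = 33.2052 g.
Cost = 33.2052 g / 1000 × $36.8/kg = $1.22.

$1.22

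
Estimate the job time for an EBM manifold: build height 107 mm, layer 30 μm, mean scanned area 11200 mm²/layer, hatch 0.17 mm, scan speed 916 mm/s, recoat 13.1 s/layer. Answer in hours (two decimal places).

84.24 hours

Layer count = ceil(107 / 0.03) = 3567.
Hatch length per layer = 11200 / 0.17, so 65882.4 mm.
Per-layer scan time = 65882.4 / 916, so 71.924 s.
Time per layer = 71.924 + 13.1, so 85.024 s.
3567 layers × 85.024 s/layer = 303280.608 s, i.e. 84.24 hours.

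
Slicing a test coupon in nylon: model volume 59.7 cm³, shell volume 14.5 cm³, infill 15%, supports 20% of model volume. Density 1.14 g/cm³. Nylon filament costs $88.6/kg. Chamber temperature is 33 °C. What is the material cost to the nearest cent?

$3.36

Infill region = 59.7 − 14.5 = 45.2 cm³.
Infill deposited: 0.15 × 45.2 → 6.78 cm³.
Support: 0.20 × 59.7 → 11.94 cm³.
Total printed volume: 14.5 + 6.78 + 11.94 → 33.22 cm³.
Mass = 33.22 × 1.14 = 37.8708 g.
Cost = 37.8708 g / 1000 × $88.6/kg = $3.36.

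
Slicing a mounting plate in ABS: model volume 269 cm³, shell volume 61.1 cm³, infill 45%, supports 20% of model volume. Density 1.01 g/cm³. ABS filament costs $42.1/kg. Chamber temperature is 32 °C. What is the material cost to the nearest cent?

Volume inside the shell = 269 − 61.1 = 207.9 cm³.
Infill volume = 0.45 × 207.9, so 93.555 cm³.
Support = 0.20 × 269 = 53.8 cm³.
Deposited volume = 61.1 + 93.555 + 53.8, so 208.455 cm³.
Mass = 208.455 × 1.01, so 210.53955 g.
At $42.1/kg: 210.53955/1000 × 42.1 = $8.86.

$8.86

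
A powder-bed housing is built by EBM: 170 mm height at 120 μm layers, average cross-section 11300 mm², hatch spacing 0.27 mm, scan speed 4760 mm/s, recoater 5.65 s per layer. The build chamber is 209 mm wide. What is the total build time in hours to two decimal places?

Layer count = ceil(170 / 0.12) = 1417.
Scan path per layer: 11300 / 0.27 → 41851.9 mm.
Per-layer scan time = 41851.9 / 4760, so 8.7924 s.
Per-layer time: 8.7924 + 5.65 → 14.4424 s.
1417 layers × 14.4424 s/layer = 20464.8808 s, i.e. 5.68 hours.

5.68 hours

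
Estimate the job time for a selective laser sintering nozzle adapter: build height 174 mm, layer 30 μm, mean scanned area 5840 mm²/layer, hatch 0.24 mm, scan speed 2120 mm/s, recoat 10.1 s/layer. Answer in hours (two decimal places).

34.76 hours

Layers = ⌈174/0.03⌉ = 5800.
Scan path per layer: 5840 / 0.24 → 24333.3 mm.
Per-layer scan time = 24333.3 / 2120 = 11.478 s.
Layer cycle: 11.478 + 10.1 → 21.578 s.
Total: 5800 × 21.578 s = 125152.4 s → 34.76 hours.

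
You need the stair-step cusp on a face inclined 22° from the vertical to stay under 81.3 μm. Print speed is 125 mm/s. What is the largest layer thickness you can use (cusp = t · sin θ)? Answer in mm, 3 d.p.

sin(22°) = 0.3746; t_max = 0.0813/0.3746 = 0.217 mm.

0.217 mm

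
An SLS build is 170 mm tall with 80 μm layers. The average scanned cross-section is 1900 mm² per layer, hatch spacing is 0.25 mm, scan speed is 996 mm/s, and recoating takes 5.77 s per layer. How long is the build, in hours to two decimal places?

7.91 hours

Number of layers: 170 / 0.08 → 2125 (rounded up).
Per-layer scan distance = 1900 / 0.25 = 7600 mm.
Scan time per layer = 7600 / 996, so 7.6305 s.
Layer cycle: 7.6305 + 5.77 → 13.4005 s.
Build time = 2125 × 13.4005 = 28476.0625 s = 7.91 hours.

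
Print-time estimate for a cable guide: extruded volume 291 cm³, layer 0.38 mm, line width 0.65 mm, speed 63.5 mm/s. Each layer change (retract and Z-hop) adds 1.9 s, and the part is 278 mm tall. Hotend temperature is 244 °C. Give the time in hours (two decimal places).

Bead cross-section = 0.38 × 0.65, so 0.247 mm².
Total extruded path = 291000/0.247 = 1178137.7 mm.
Print-move time = 1178137.7 / 63.5, so 18553.3 s.
Number of layers: 278 / 0.38 → 732 (rounded up).
Non-print overhead: 732 × 1.9 → 1390.8 s.
Total = 18553.3 + 1390.8 = 19944.1 s = 5.54 hours.

5.54 hours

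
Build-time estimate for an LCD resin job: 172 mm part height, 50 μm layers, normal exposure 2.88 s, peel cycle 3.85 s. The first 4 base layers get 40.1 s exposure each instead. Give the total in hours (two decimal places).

6.47 hours

Number of layers: 172 / 0.05 → 3440 (rounded up).
Base layers = 4 × (40.1 + 3.85), so 175.8 s.
Normal layers: 3436 × (2.88 + 3.85) → 23124.28 s.
Sum: 175.8 + 23124.28 = 23300.08 s → 6.47 hours.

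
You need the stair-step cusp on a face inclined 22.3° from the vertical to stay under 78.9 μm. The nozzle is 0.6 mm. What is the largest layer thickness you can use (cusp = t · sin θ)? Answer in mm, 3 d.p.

0.208 mm

sin(22.3°) = 0.3795; t_max = 0.0789/0.3795 = 0.208 mm.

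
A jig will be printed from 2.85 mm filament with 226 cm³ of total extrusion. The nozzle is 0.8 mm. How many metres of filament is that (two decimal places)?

35.43 m

A = π r² = π × 1.425² = 6.3794 mm².
Length = 226 cm³ / 6.3794 mm² = 226000 / 6.3794 = 35426.53 mm = 35.43 m.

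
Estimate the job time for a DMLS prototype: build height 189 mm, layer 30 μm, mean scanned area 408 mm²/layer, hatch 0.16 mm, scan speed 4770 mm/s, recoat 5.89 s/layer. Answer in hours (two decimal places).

11.24 hours

Number of layers: 189 / 0.03 → 6300 (rounded up).
Scan path per layer = 408 / 0.16, so 2550 mm.
Laser time per layer = 2550 / 4770, so 0.5346 s.
Per-layer time = 0.5346 + 5.89 = 6.4246 s.
Build time = 6300 × 6.4246 = 40474.98 s = 11.24 hours.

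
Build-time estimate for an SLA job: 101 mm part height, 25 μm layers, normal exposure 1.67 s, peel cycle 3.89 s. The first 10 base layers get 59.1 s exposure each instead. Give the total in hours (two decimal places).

Layers = ⌈101/0.025⌉ = 4040.
Bottom layers: 10 × (59.1 + 3.89) → 629.9 s.
Remaining layers: 4030 × (1.67 + 3.89) → 22406.8 s.
Sum: 629.9 + 22406.8 = 23036.7 s → 6.40 hours.

6.40 hours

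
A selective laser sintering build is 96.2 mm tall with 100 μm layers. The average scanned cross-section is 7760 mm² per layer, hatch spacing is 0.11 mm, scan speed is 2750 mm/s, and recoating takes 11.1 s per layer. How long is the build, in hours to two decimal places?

Layer count = ceil(96.2 / 0.1) = 962.
Per-layer scan distance: 7760 / 0.11 → 70545.5 mm.
Scan time per layer = 70545.5 / 2750 = 25.6529 s.
Layer cycle = 25.6529 + 11.1 = 36.7529 s.
Total: 962 × 36.7529 s = 35356.2898 s → 9.82 hours.

9.82 hours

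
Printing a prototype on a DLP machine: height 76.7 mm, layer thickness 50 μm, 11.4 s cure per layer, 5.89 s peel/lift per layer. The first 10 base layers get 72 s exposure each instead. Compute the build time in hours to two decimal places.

7.54 hours

Layer count = ceil(76.7 / 0.05) = 1534.
Burn-in layers: 10 × (72 + 5.89) → 778.9 s.
Remaining layers = 1524 × (11.4 + 5.89) = 26349.96 s.
Sum: 778.9 + 26349.96 = 27128.86 s → 7.54 hours.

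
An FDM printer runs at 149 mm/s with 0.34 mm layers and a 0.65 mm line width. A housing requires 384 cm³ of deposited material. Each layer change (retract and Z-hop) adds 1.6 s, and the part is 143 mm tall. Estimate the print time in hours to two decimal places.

3.43 hours

Extrusion cross-section = 0.34 × 0.65 = 0.221 mm².
Toolpath length = 384 cm³ / 0.221 mm² = 384000 / 0.221 = 1737556.6 mm.
Extrusion time = 1737556.6 / 149 = 11661.5 s.
Number of layers: 143 / 0.34 → 421 (rounded up).
Non-print overhead = 421 × 1.6, so 673.6 s.
Altogether 11661.5 + 673.6 = 12335.1 s, i.e. 3.43 hours.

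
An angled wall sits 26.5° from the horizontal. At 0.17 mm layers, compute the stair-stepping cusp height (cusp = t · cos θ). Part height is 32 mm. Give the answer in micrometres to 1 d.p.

Cusp = layer height × cos(26.5°) = 0.17 × 0.8949 = 0.152133 mm = 152.1 μm.

152.1 μm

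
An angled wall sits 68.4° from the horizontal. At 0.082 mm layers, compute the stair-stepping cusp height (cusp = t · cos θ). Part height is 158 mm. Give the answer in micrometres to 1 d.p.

Cusp = layer height × cos(68.4°) = 0.082 × 0.3681 = 0.030184 mm = 30.2 μm.

30.2 μm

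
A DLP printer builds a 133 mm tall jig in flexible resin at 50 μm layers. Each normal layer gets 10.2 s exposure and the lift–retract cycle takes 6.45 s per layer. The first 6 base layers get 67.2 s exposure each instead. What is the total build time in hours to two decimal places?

12.40 hours

Number of layers: 133 / 0.05 → 2660 (rounded up).
Base layers = 6 × (67.2 + 6.45) = 441.9 s.
Remaining layers = 2654 × (10.2 + 6.45), so 44189.1 s.
Total = 441.9 + 44189.1 = 44631 s = 12.40 hours.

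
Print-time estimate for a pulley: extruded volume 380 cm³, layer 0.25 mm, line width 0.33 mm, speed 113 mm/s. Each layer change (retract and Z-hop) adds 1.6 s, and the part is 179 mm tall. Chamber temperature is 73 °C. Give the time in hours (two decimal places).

Line area: 0.25 × 0.33 → 0.0825 mm².
Toolpath length = 380 cm³ / 0.0825 mm² = 380000 / 0.0825 = 4606060.6 mm.
Print-move time = 4606060.6 / 113, so 40761.6 s.
Layer count = ceil(179 / 0.25) = 716.
Non-print overhead = 716 × 1.6, so 1145.6 s.
Altogether 40761.6 + 1145.6 = 41907.2 s, i.e. 11.64 hours.

11.64 hours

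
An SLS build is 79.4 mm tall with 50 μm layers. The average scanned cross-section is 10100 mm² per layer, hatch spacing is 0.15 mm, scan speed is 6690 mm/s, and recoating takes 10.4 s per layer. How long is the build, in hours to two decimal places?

Layers = ⌈79.4/0.05⌉ = 1588.
Hatch length per layer = 10100 / 0.15, so 67333.3 mm.
Scan time per layer: 67333.3 / 6690 → 10.0648 s.
Time per layer = 10.0648 + 10.4 = 20.4648 s.
Build time = 1588 × 20.4648 = 32498.1024 s = 9.03 hours.

9.03 hours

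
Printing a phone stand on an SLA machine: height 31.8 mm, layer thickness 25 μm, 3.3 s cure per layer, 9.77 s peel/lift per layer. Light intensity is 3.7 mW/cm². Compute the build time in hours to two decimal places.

4.62 hours

Number of layers: 31.8 / 0.025 → 1272 (rounded up).
Cycle time = 3.3 + 9.77 = 13.07 s.
Total = 1272 × 13.07 = 16625.04 s = 4.62 hours.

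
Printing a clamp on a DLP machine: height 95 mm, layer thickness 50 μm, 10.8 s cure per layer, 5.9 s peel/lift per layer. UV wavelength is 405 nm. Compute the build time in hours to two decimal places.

8.81 hours

Layers = ⌈95/0.05⌉ = 1900.
Cycle time = 10.8 + 5.9, so 16.7 s.
Total = 1900 × 16.7 = 31730 s = 8.81 hours.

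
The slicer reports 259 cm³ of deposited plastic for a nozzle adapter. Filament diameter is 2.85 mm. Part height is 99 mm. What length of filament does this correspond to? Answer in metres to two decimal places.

40.60 m

A = π r² = π × 1.425² = 6.3794 mm².
Length = 259 cm³ / 6.3794 mm² = 259000 / 6.3794 = 40599.43 mm = 40.60 m.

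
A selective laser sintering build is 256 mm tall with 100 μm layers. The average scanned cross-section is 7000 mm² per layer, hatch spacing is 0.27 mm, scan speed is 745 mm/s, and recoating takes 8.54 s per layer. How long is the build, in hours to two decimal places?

Layer count = ceil(256 / 0.1) = 2560.
Per-layer scan distance: 7000 / 0.27 → 25925.9 mm.
Per-layer scan time = 25925.9 / 745 = 34.7999 s.
Per-layer time = 34.7999 + 8.54, so 43.3399 s.
Total: 2560 × 43.3399 s = 110950.144 s → 30.82 hours.

30.82 hours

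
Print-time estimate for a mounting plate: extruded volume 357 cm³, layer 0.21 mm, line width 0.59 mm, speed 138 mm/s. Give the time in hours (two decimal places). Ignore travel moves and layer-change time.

Line area: 0.21 × 0.59 → 0.1239 mm².
Toolpath length = 357 cm³ / 0.1239 mm² = 357000 / 0.1239 = 2881355.9 mm.
Print-move time: 2881355.9 / 138 → 20879.4 s.
In the requested units: 20879.4 s = 5.80 hours.

5.80 hours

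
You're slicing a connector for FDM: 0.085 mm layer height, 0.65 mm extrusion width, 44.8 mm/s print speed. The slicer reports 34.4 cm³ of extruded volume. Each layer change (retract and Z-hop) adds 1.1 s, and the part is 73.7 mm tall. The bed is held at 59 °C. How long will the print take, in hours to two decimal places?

4.13 hours

Extrusion cross-section = 0.085 × 0.65 = 0.05525 mm².
Total extruded path = 34400/0.05525 = 622624.4 mm.
Extrusion time = 622624.4 / 44.8, so 13897.9 s.
Number of layers: 73.7 / 0.085 → 868 (rounded up).
Z-hop total = 868 × 1.1 = 954.8 s.
Total = 13897.9 + 954.8 = 14852.7 s = 4.13 hours.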